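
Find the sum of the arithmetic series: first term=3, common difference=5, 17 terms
Last term: a_n = 3+(17-1)·5 = 83
Sum = n(a_1+a_n)/2 = 17(3+83)/2 = 731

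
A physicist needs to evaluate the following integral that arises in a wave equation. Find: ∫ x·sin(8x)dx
By parts: u=x, dv=sin(8x) dx
du=dx, v=-cos(8x)/8
=-x·cos(8x)/8 + sin(8x)/8² + C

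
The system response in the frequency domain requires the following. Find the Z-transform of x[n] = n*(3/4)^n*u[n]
Using the property Z{n*a^n*u[n]}=az/(z-a)^2
With a=3/4: X(z)=(3/4)z/(z - 3/4)^2, |z| > 3/4

Answer: (3/4)z/(z - 3/4)^2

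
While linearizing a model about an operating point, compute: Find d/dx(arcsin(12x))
d/dx[arcsin(u)] = u'/√(1-u²), u = 12x, u' = 12

Answer: 12/√(1-144x²)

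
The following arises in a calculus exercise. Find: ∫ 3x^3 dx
Using power rule: ∫ 3x^3 dx = 3/4 x^4+C = (3/4)x^4+C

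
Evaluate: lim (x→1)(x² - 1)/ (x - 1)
Factor: (x² - 1) = (x-1)(x+1)
Cancel (x-1): lim(x→1) (x+1) = 2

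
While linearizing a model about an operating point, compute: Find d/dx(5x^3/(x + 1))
Quotient rule: (f/g)'=(f'g - fg')/g²
f=5x^3, f'=15x^2
g=x + 1, g'=1

Answer: (15x^2·(x + 1) - 5x^3)/(x + 1)²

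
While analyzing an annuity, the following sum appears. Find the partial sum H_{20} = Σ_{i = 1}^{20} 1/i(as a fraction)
H_20 = 1 + 1/2 + 1/3 + ... + 1/20
= 55835135/15519504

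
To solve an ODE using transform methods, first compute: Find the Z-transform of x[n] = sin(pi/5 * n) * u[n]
Z{sin(w0 * n) * u[n]} = z * sin(w0)/(z^2-2z * cos(w0)+1)
With w0 = pi/5: X(z) = z * sin(pi/5)/(z^2-2z * cos(pi/5)+1)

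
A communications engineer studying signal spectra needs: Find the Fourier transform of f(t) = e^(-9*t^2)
The Fourier transform of a Gaussian e^(-a * t^2) is sqrt(pi/a) * e^(-omega^2/(4a)).
With a=9: F(omega)=sqrt(pi)/3 * e^(-omega^2/36)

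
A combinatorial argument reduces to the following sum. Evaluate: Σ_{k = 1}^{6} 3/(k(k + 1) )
Partial fractions: 3/(k(k+1)) = 3/k - 3/(k+1)
Telescoping sum: 3(1-1/7) = 3·6/7

Answer: 18/7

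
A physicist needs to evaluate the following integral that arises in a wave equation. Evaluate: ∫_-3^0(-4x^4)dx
Step 1: Find antiderivative F(x)=(-4/5)x^5
Step 2: F(0) - F(-3)=0 - (972/5)=-972/5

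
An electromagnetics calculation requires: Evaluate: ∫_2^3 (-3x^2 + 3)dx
Step 1: Find antiderivative F(x)=-x^3 + 3x
Step 2: F(3) - F(2)=-18 - (-2)=-16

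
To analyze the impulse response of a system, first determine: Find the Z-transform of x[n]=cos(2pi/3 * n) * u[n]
Z{cos(w0*n)*u[n]}=z(z - cos(w0))/(z^2-2z*cos(w0)+1)
With w0=2pi/3: X(z)=z(z - cos(2pi/3))/(z^2-2z*cos(2pi/3)+1)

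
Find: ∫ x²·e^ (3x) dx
Integration by parts twice:
First: u=x², dv=e^(3x) dx => x²e^(3x)/3 - (2/3)∫ xe^(3x) dx
Second (∫ xe^(3x) dx): xe^(3x)/3 - e^(3x)/9
Combining: e^(3x)(x²/3-2x/9+2/27)+C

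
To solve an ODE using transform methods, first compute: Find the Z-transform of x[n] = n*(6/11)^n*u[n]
Using the property Z{n * a^n * u[n]}=az/(z-a)^2
With a=6/11: X(z)=(6/11)z/(z - 6/11)^2, |z| > 6/11

Answer: (6/11)z/(z - 6/11)^2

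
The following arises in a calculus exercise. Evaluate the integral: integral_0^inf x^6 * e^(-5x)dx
This is a Gamma integral. Substitute u = 5x (du = 5 dx):
integral_0^inf x^6 * e^(-5x) dx = (1/5^7) integral_0^inf u^6 * e^(-u) du
= Gamma(7)/5^7 = 6!/5^7 = 720/78125

Answer: 144/15625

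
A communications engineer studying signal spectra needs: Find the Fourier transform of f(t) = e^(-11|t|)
Using the standard pair: F{e^(-a|t|)} = 2a/(a^2 + omega^2)
With a = 11: F(omega) = 22/(121 + omega^2)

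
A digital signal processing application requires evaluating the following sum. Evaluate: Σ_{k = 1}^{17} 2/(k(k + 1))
Partial fractions: 2/(k(k + 1)) = 2/k - 2/(k + 1)
Telescoping sum: 2(1 - 1/18) = 2·17/18

Answer: 17/9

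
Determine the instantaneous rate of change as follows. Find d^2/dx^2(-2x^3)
Apply power rule 2 times:
d^1: -6x^2
d^2: -12x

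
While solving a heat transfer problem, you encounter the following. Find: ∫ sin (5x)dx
Using substitution u=5x: ∫ sin(u) du/5=-cos(u)/5 + C

Answer: (-1/5)cos(5x) + C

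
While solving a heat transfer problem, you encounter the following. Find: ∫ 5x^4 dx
Using power rule: ∫ 5x^4 dx=5/5 x^5 + C=x^5 + C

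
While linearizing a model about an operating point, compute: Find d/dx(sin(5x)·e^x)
Product rule: (fg)' = f'g + fg'
f = sin(5x), f' = 5·cos(5x)
g = e^x, g' = e^x

Answer: 5·cos(5x)·e^x + sin(5x)·e^x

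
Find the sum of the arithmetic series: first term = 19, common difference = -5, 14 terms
Last term: a_n=19 + (14 - 1)·-5=-46
Sum=n(a_1 + a_n)/2=14(19 + (-46))/2=-189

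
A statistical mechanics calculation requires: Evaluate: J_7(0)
J_n(0)=0 for all n > 0 (Bessel function of first kind)
J_7(0)=0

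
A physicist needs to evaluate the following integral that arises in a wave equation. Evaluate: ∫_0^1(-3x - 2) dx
Step 1: Find antiderivative F(x)=(-3/2)x^2 - 2x
Step 2: F(1) - F(0)=-7/2 - (0)=-7/2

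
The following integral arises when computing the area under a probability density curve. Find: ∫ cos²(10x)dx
Using identity cos²(u)=(1+cos(2u))/2:
∫ (1+cos(20x))/2 dx=x/2+sin(20x)/40+C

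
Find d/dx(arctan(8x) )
d/dx[arctan(u)] = u'/(1+u²), u = 8x, u' = 8

Answer: 8/(1+64x²)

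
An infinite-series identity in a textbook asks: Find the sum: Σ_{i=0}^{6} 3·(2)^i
Geometric series: S=a(1 - r^n)/(1 - r)
a=3, r=2, n=7
S=3(1-128)/-1=381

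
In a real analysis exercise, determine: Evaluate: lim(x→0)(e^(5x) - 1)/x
L'Hôpital (0/0): lim 5e^(5x)/1 = 5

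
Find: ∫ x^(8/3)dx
Power rule: ∫ x^(8/3) dx=x^(11/3)/(11/3)+C

Answer: (3/11)·x^(11/3)+C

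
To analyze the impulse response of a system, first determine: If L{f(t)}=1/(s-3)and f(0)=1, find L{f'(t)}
L{f'(t)}=s·F(s) - f(0)=s/(s-3)-1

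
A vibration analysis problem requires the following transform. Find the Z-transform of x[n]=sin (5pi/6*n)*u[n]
Z{sin(w0*n)*u[n]}=z*sin(w0)/(z^2 - 2z*cos(w0) + 1)
With w0=5pi/6: X(z)=z*sin(5pi/6)/(z^2 - 2z*cos(5pi/6) + 1)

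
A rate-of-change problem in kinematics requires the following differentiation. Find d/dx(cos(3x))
Chain rule: d/dx[cos(u)]=-sin(u)·u' where u=3x
u'=3

Answer: -3·sin(3x)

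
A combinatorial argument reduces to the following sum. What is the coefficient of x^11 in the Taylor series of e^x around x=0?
Taylor series of e^x=Σ x^n/n!
Coefficient of x^11=1/11!=1/39916800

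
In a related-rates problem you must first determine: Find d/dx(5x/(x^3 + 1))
Quotient rule: (f/g)'=(f'g - fg')/g²
f=5x, f'=5
g=x^3+1, g'=3x^2

Answer: (5·(x^3+1)-15x^3)/(x^3+1)²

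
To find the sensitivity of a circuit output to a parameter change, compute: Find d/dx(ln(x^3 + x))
Chain rule: d/dx[ln(u)]=u'/u where u=x^3 + x
u'=3x^2 + 1

Answer: (3x^2 + 1)/(x^3 + x)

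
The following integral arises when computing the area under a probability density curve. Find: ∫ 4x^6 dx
Using power rule: ∫ 4x^6 dx = 4/7 x^7 + C = (4/7)x^7 + C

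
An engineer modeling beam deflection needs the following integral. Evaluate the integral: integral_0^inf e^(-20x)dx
integral_0^inf e^(-20x) dx = [-1/20*e^(-20x)]_0^inf
= 0 - (-1/20) = 1/20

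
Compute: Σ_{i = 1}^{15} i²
Using formula: Σ i^2 = n(n + 1)(2n + 1)/6 = 15·16·31/6 = 1240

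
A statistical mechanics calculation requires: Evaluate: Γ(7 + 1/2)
Γ(n+1/2) = (2n)!√π/(4^n·n!)
= 87178291200√π/(16384·5040) = (135135/128)·√π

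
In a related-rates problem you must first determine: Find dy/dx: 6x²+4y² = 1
Differentiate: 12x + 8y·(dy/dx)=0
dy/dx=-12x/(8y)=-(3/2)·(x/y)

Answer: dy/dx=-(3/2)·(x/y)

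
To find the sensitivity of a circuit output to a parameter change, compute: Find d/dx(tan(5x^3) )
Chain rule: d/dx[tan(u)]=sec²(u)·u' where u=5x^3
u'=15x^2

Answer: 15x^2·sec²(5x^3)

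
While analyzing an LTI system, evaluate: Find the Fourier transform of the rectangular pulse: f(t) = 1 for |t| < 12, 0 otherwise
F(omega) = integral from -12 to 12 of e^(-j * omega * t) dt
= 2 * sin(12 * omega)/omega = 24 * sinc(12 * omega/pi)

Answer: 2 * sin(12 * omega)/omega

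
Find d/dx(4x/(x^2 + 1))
Quotient rule: (f/g)' = (f'g - fg')/g²
f = 4x, f' = 4
g = x^2 + 1, g' = 2x

Answer: (4·(x^2 + 1) - 8x^2)/(x^2 + 1)²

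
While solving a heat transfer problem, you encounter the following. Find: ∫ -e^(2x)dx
Since d/dx[e^(2x)] = 2e^(2x), we get -1/2 e^(2x)+C

Answer: (-1/2)e^(2x)+C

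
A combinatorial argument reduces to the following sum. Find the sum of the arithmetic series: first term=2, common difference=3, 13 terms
Last term: a_n=2+(13-1)·3=38
Sum=n(a_1+a_n)/2=13(2+38)/2=260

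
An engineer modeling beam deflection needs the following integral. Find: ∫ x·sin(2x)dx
By parts: u = x, dv = sin(2x) dx
du = dx, v = -cos(2x)/2
= -x·cos(2x)/2+sin(2x)/2²+C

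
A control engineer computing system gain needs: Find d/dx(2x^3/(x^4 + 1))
Quotient rule: (f/g)' = (f'g - fg')/g²
f = 2x^3, f' = 6x^2
g = x^4+1, g' = 4x^3

Answer: (6x^2·(x^4+1)-8x^6)/(x^4+1)²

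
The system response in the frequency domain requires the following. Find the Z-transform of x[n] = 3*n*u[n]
Z{n*u[n]}=z/(z-1)^2
By linearity: Z{3*n*u[n]}=3z/(z-1)^2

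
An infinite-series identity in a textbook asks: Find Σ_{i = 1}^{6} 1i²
=1·n(n + 1)(2n + 1)/6=1·6·7·13/6=91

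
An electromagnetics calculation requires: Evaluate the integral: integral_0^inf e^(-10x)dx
integral_0^inf e^(-10x) dx=[-1/10*e^(-10x)]_0^inf
=0 - (-1/10)=1/10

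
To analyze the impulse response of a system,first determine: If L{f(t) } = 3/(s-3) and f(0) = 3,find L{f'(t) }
L{f'(t)} = s·F(s) - f(0) = 3s/(s-3)-3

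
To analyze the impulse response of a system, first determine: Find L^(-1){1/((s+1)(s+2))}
Partial fractions: 1/((s+1)(s+2))=A/(s+1)+B/(s+2)
Cover-up: A=1/(s+2)|_{s=-1}=1; B=1/(s+1)|_{s=-2}=-1
L^(-1)=e^(-t) - e^(-2t)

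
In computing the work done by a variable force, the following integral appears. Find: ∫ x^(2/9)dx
Power rule: ∫ x^(2/9) dx = x^(11/9)/(11/9)+C

Answer: (9/11)·x^(11/9)+C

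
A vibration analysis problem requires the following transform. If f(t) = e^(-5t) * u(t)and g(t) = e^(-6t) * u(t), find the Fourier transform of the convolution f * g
By the convolution theorem: F{f * g}=F(omega) * G(omega)
F(omega)=1/(5 + j * omega), G(omega)=1/(6 + j * omega)
F{f * g}=1/((5 + j * omega)(6 + j * omega))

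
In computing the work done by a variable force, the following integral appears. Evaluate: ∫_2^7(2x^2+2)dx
Step 1: Find antiderivative F(x)=(2/3)x^3 + 2x
Step 2: F(7) - F(2)=728/3 - (28/3)=700/3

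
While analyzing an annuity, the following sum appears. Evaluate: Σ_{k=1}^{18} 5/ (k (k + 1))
Partial fractions: 5/(k(k + 1))=5/k - 5/(k + 1)
Telescoping sum: 5(1 - 1/19)=5·18/19

Answer: 90/19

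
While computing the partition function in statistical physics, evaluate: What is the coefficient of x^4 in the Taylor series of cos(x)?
cos(x)=Σ (-1)^k x^(2k)/(2k)!
For x^4: (-1)^2/4!=1/24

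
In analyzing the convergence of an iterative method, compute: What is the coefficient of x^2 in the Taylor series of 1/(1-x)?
1/(1-x)=Σ x^n for |x|<1
All coefficients are 1

Answer: 1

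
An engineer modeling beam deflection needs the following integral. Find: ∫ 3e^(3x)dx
Since d/dx[e^(3x)]=3e^(3x), we get 1 e^(3x)+C

Answer: e^(3x)+C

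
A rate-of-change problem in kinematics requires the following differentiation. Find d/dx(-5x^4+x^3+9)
Power rule: d/dx(ax^n) = n·a·x^(n-1)
Term by term: -20·x^3 + 3·x^2

Answer: -20x^3 + 3x^2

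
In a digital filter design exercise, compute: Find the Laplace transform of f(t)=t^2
L{t^n} = n!/s^(n+1)
L{t^2} = 2!/s^3 = 2/s^3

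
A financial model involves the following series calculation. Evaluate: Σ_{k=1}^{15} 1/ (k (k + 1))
Partial fractions: 1/(k(k+1))=1/k - 1/(k+1)
Telescoping sum: 1(1-1/16)=1·15/16

Answer: 15/16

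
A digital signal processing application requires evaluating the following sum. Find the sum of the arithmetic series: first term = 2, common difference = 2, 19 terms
Last term: a_n = 2 + (19 - 1)·2 = 38
Sum = n(a_1 + a_n)/2 = 19(2 + 38)/2 = 380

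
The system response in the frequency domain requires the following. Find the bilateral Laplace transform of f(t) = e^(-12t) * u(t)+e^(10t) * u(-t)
For e^(-12t) * u(t): L=1/(s + 12), Re(s) > -12
For e^(10t) * u(-t): L=-1/(s-10), Re(s) < 10
Combined: F(s)=1/(s + 12) - 1/(s-10), -12 < Re(s) < 10

Answer: 1/(s + 12) - 1/(s-10), ROC: -12 < Re(s) < 10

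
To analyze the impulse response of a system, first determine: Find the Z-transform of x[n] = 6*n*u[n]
Z{n * u[n]} = z/(z-1)^2
By linearity: Z{6 * n * u[n]} = 6z/(z-1)^2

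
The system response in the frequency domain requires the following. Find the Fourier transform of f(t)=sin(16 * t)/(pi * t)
sin(W * t)/(pi * t)=(W/pi) * sinc(W * t/pi) is the impulse response of the ideal low-pass filter with cutoff W (here W=16).
Its Fourier transform is a rectangular function:
F(omega)=1 for |omega| < 16, 0 otherwise

Answer: rect(omega/32) [i.e., 1 for |omega| < 16, 0 otherwise]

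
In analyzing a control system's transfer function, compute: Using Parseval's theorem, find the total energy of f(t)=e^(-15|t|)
Parseval's theorem: E = integral |f(t)|^2 dt = (1/2pi) integral |F(omega)|^2 domega
E = integral_{-inf}^{inf} e^(-30|t|) dt = 2 * integral_0^inf e^(-30t) dt = 2/(2 * 15) = 1/15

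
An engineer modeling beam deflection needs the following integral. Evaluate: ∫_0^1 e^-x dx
Antiderivative: -e^-x
Evaluate: -(e^-1 - 1)

Answer: (e^-1 - 1)/(-1)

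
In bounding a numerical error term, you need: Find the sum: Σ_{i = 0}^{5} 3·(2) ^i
Geometric series: S=a(1 - r^n)/(1 - r)
a=3, r=2, n=6
S=3(1-64)/-1=189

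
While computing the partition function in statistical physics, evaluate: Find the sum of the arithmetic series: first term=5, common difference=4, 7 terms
Last term: a_n = 5+(7-1)·4 = 29
Sum = n(a_1+a_n)/2 = 7(5+29)/2 = 119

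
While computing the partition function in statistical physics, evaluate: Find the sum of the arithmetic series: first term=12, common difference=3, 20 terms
Last term: a_n=12+(20-1)·3=69
Sum=n(a_1+a_n)/2=20(12+69)/2=810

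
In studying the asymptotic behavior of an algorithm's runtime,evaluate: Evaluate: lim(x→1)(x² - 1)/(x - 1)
Factor: (x² - 1)=(x-1)(x+1)
Cancel (x-1): lim(x→1) (x+1)=2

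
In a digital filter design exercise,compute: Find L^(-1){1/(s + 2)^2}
L^(-1){1/(s-a)^n}=t^(n-1)·e^(at)/(n-1)!
Here a=-2, n=2: t^1·e^(-2t)/1

Answer: t·e^(-2t)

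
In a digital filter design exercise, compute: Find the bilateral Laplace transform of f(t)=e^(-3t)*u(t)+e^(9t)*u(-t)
For e^(-3t)*u(t): L = 1/(s + 3), Re(s) > -3
For e^(9t)*u(-t): L = -1/(s-9), Re(s) < 9
Combined: F(s) = 1/(s + 3) - 1/(s-9), -3 < Re(s) < 9

Answer: 1/(s + 3) - 1/(s-9), ROC: -3 < Re(s) < 9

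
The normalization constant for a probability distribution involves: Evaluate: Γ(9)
Γ(n) = (n-1)! for positive integers
Γ(9) = 8! = 40320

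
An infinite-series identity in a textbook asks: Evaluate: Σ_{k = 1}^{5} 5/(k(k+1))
Partial fractions: 5/(k(k+1)) = 5/k - 5/(k+1)
Telescoping sum: 5(1-1/6) = 5·5/6

Answer: 25/6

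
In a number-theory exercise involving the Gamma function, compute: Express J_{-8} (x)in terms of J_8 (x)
For integer n: J_{-n}(x) = (-1)^n J_n(x)
With n = 8: J_{-8}(x) = (-1)^8 J_8(x) = J_8(x)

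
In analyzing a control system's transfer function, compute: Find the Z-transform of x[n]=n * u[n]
Standard pair: Z{n * u[n]}=z/(z-1)^2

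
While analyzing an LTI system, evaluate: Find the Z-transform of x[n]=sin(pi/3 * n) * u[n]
Z{sin(w0*n)*u[n]}=z*sin(w0)/(z^2 - 2z*cos(w0) + 1)
With w0=pi/3: X(z)=z*sin(pi/3)/(z^2 - 2z*cos(pi/3) + 1)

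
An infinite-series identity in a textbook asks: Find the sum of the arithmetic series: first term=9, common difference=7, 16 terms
Last term: a_n = 9+(16-1)·7 = 114
Sum = n(a_1+a_n)/2 = 16(9+114)/2 = 984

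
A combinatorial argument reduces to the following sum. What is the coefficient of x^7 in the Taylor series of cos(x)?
cos(x) has only even powers. Coefficient of x^7=0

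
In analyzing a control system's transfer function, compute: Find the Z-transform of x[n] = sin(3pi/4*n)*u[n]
Z{sin(w0*n)*u[n]} = z*sin(w0)/(z^2-2z*cos(w0)+1)
With w0 = 3pi/4: X(z) = z*sin(3pi/4)/(z^2-2z*cos(3pi/4)+1)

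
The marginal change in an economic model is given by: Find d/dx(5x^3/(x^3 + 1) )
Quotient rule: (f/g)' = (f'g - fg')/g²
f = 5x^3, f' = 15x^2
g = x^3 + 1, g' = 3x^2

Answer: (15x^2·(x^3 + 1) - 15x^5)/(x^3 + 1)²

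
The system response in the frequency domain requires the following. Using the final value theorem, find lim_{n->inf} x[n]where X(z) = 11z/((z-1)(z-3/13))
Final value theorem: lim x[n] = lim_{z->1} (z-1) * X(z)
(z-1) * X(z) = 11z/(z-3/13)
As z->1: 11/(1-3/13) = 11/(10/13) = 143/10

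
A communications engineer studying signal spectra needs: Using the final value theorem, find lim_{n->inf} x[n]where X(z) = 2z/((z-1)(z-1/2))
Final value theorem: lim x[n] = lim_{z->1} (z-1)*X(z)
(z-1)*X(z) = 2z/(z-1/2)
As z->1: 2/(1 - 1/2) = 2/(1/2) = 4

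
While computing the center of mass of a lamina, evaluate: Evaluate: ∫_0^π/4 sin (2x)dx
Antiderivative: -cos(2x)/2
Evaluate at bounds: [-cos(2·π/4)/2] - [-cos(2·0)/2]
= (-(0) + (1))/2 = 1/2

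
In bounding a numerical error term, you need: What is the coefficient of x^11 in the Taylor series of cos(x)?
cos(x) has only even powers. Coefficient of x^11 = 0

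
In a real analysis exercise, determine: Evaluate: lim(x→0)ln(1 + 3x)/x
L'Hôpital (0/0): lim 3/(1+3x) / 1=3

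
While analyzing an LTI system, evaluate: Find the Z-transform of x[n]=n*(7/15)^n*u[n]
Using the property Z{n*a^n*u[n]} = az/(z-a)^2
With a = 7/15: X(z) = (7/15)z/(z - 7/15)^2, |z| > 7/15

Answer: (7/15)z/(z - 7/15)^2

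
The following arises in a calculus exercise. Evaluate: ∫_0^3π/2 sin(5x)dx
Antiderivative: -cos(5x)/5
Evaluate at bounds: [-cos(5·3π/2)/5] - [-cos(5·0)/5]
=(-(0)+(1))/5=1/5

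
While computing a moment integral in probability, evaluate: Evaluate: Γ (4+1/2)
Γ(n + 1/2) = (2n)!√π/(4^n·n!)
= 40320√π/(256·24) = (105/16)·√π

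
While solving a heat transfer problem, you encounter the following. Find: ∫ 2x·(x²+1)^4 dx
Let u = x²+1, du = 2x dx
∫ u^4 du = u^5/5+C

Answer: (x²+1)^5/5+C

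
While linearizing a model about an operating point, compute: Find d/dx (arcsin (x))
d/dx[arcsin(u)] = u'/√(1-u²), u = x, u' = 1

Answer: 1/√(1-x²)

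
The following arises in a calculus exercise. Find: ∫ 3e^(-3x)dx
Since d/dx[e^(-3x)]=-3e^(-3x), we get -1 e^(-3x) + C

Answer: -e^(-3x) + C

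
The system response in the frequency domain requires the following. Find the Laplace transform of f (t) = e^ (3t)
L{e^(at)}=1/(s-a)
L{e^(3t)}=1/(s-3)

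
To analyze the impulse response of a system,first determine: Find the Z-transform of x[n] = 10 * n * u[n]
Z{n*u[n]}=z/(z-1)^2
By linearity: Z{10*n*u[n]}=10z/(z-1)^2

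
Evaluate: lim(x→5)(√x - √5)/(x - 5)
Multiply by conjugate (√x+√5)/(√x+√5):
=(x - 5)/((x - 5)(√x+√5))=1/(√x+√5)
As x → 5: 1/(2√5)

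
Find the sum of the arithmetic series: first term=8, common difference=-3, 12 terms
Last term: a_n=8 + (12 - 1)·-3=-25
Sum=n(a_1 + a_n)/2=12(8 + (-25))/2=-102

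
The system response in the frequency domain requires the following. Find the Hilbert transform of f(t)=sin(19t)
The Hilbert transform shifts each frequency component by -pi/2.
H{sin(wt)}=-cos(wt)
With w=19: H{sin(19t)}=-cos(19t)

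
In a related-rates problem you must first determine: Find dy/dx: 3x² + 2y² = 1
Differentiate: 6x + 4y·(dy/dx) = 0
dy/dx = -6x/(4y) = -(3/2)·(x/y)

Answer: dy/dx = -(3/2)·(x/y)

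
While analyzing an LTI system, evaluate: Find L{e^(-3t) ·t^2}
First shifting: L{e^(at)f(t)} = F(s-a)
L{t^2} = 2/s^3
Shift s → s+3: 2/(s+3)^3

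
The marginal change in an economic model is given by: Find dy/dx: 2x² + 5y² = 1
Differentiate: 4x + 10y·(dy/dx) = 0
dy/dx = -4x/(10y) = -(2/5)·(x/y)

Answer: dy/dx = -(2/5)·(x/y)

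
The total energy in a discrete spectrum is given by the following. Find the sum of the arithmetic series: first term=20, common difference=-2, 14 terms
Last term: a_n=20+(14-1)·-2=-6
Sum=n(a_1+a_n)/2=14(20+(-6))/2=98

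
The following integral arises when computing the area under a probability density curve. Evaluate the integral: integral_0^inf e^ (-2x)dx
integral_0^inf e^(-2x) dx=[-1/2*e^(-2x)]_0^inf
=0 - (-1/2)=1/2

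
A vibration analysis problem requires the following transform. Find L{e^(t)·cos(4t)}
First shifting: L{e^(at)f(t)}=F(s-a)
L{cos(4t)}=s/(s²+16)
Shift: (s-1)/((s-1)²+16)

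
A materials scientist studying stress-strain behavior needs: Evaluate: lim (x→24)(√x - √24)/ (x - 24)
Multiply by conjugate (√x + √24)/(√x + √24):
=(x - 24)/((x - 24)(√x + √24))=1/(√x + √24)
As x → 24: 1/(2√24)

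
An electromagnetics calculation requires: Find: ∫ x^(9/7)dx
Power rule: ∫ x^(9/7) dx = x^(16/7)/(16/7)+C

Answer: (7/16)·x^(16/7)+C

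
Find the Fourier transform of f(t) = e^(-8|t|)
Using the standard pair: F{e^(-a|t|)}=2a/(a^2+omega^2)
With a=8: F(omega)=16/(64+omega^2)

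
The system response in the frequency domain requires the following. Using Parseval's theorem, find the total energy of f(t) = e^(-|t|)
Parseval's theorem: E = integral |f(t)|^2 dt = (1/2pi) integral |F(omega)|^2 domega
E = integral_{-inf}^{inf} e^(-2|t|) dt = 2*integral_0^inf e^(-2t) dt = 2/(2*1) = 1/1

Answer: 1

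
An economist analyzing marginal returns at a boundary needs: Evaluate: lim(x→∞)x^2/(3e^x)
Apply L'Hôpital 2 times (∞/∞ each time):
Eventually get 2!/(3e^x) → 0

Answer: 0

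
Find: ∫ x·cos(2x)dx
By parts: u=x, dv=cos(2x) dx
du=dx, v=sin(2x)/2
=x·sin(2x)/2 + cos(2x)/2² + C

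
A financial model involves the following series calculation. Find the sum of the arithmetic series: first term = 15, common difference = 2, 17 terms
Last term: a_n = 15+(17-1)·2 = 47
Sum = n(a_1+a_n)/2 = 17(15+47)/2 = 527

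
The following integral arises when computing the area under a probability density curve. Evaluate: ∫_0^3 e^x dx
Antiderivative: e^x
Evaluate: (e^3 - 1)

Answer: e^3 - 1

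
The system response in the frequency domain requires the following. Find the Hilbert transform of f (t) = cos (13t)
The Hilbert transform shifts each frequency component by -pi/2.
H{cos(wt)} = sin(wt)
With w = 13: H{cos(13t)} = sin(13t)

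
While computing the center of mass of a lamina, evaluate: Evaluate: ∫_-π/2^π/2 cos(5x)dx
Antiderivative: sin(5x)/5
Evaluate at bounds: [sin(5·π/2)/5] - [sin(5·-π/2)/5]
=((1) - (-1))/5=2/5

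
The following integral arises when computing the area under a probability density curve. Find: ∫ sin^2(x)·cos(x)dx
Let u=sin(x), du=cos(x) dx
∫ u^2 du=u^3/3+C

Answer: sin^3(x)/3+C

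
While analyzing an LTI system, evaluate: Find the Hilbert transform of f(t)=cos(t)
The Hilbert transform shifts each frequency component by -pi/2.
H{cos(wt)}=sin(wt)
With w=1: H{cos(t)}=sin(t)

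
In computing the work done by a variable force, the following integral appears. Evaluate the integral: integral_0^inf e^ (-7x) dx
integral_0^inf e^(-7x) dx=[-1/7 * e^(-7x)]_0^inf
=0 - (-1/7)=1/7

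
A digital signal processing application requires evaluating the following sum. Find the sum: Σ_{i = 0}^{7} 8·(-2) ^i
Geometric series: S=a(1 - r^n)/(1 - r)
a=8, r=-2, n=8
S=8(1-256)/3=-680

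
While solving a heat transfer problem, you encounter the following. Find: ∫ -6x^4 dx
Using power rule: ∫ -6x^4 dx = -6/5 x^5+C = (-6/5)x^5+C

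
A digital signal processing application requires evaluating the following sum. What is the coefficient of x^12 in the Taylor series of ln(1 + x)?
ln(1+x)=Σ (-1)^(n+1) x^n/n
Coefficient of x^12=(-1)^13/12=-1/12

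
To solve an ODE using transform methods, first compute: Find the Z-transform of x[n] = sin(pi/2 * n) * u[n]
Z{sin(w0 * n) * u[n]}=z * sin(w0)/(z^2-2z * cos(w0)+1)
With w0=pi/2: X(z)=z * sin(pi/2)/(z^2-2z * cos(pi/2)+1)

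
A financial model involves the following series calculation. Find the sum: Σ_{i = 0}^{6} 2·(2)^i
Geometric series: S = a(1 - r^n)/(1 - r)
a = 2, r = 2, n = 7
S = 2(1-128)/-1 = 254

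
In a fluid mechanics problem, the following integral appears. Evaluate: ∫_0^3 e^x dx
Antiderivative: e^x
Evaluate: (e^3 - 1)

Answer: e^3 - 1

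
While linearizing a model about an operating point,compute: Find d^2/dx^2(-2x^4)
Apply power rule 2 times:
d^1: -8x^3
d^2: -24x^2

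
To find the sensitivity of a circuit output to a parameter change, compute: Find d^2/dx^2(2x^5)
Apply power rule 2 times:
d^1: 10x^4
d^2: 40x^3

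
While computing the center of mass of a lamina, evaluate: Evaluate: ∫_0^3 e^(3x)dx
Antiderivative: (1/3)e^(3x)
Evaluate: (1/3)(e^9-1)

Answer: (e^9-1)/3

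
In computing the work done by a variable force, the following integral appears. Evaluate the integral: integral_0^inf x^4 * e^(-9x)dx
This is a Gamma integral. Substitute u=9x (du=9 dx):
integral_0^inf x^4 * e^(-9x) dx=(1/9^5) integral_0^inf u^4 * e^(-u) du
=Gamma(5)/9^5=4!/9^5=24/59049

Answer: 8/19683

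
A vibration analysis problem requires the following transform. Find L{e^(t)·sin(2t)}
First shifting: L{e^(at)f(t)} = F(s-a)
L{sin(2t)} = 2/(s²+4)
Shift: 2/((s-1)²+4)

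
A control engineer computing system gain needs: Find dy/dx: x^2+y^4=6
Differentiate: 2x + 4y^3·(dy/dx)=0
dy/dx=-2x/(4y^3)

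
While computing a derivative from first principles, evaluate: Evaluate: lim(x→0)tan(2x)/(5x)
tan(u) ≈ u for small u:
tan(2x)/(5x) ≈ 2x/(5x)=2/5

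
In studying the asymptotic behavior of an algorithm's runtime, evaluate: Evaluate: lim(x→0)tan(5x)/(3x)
tan(u) ≈ u for small u:
tan(5x)/(3x) ≈ 5x/(3x) = 5/3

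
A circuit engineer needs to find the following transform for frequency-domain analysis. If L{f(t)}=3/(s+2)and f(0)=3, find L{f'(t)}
L{f'(t)}=s·F(s) - f(0)=3s/(s + 2) - 3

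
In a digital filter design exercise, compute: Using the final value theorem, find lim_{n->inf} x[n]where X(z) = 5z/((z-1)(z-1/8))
Final value theorem: lim x[n]=lim_{z->1} (z-1) * X(z)
(z-1) * X(z)=5z/(z-1/8)
As z->1: 5/(1 - 1/8)=5/(7/8)=40/7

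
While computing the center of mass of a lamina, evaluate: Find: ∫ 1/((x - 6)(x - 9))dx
Partial fractions: 1/((x-6)(x-9))=A/(x-6) + B/(x-9)
A=-1/3, B=1/3
∫ [-1/3· 1/(x-6) + 1/3· 1/(x-9)] dx
=(1/3)[ln|x-9| - ln|x-6|] + C

Answer: (1/3)·ln|(x-9)/(x-6)| + C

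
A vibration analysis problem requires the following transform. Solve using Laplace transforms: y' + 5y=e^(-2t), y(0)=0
Take L: sY - 0+5Y = 1/(s+2)
Y(s+5) = 1/(s+2)+0
Y = 1/((s+2)(s+5))+0/(s+5)
Partial fractions: 1/((s+2)(s+5)) = (1/3)/(s+2) - (1/3)/(s+5)
So Y = (1/3)/(s+2) - (1/3)/(s+5)
Inverse Laplace transform (L^(-1){1/(s+2)} = e^(-2t), L^(-1){1/(s+5)} = e^(-5t)):

Answer: y(t) = (1/3)·e^(-2t) - (1/3)·e^(-5t)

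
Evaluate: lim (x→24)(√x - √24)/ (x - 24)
Multiply by conjugate (√x + √24)/(√x + √24):
= (x - 24)/((x - 24)(√x + √24)) = 1/(√x + √24)
As x → 24: 1/(2√24)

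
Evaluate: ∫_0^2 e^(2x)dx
Antiderivative: (1/2)e^(2x)
Evaluate: (1/2)(e^4 - 1)

Answer: (e^4 - 1)/2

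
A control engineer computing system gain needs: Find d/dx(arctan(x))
d/dx[arctan(u)] = u'/(1+u²), u = x, u' = 1

Answer: 1/(1+x²)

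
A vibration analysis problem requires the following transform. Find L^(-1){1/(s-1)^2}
L^(-1){1/(s-a)^n}=t^(n-1)·e^(at)/(n-1)!
Here a=1, n=2: t^1·e^(t)/1

Answer: t·e^(t)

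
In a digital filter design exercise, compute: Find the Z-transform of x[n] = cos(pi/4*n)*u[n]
Z{cos(w0 * n) * u[n]}=z(z - cos(w0))/(z^2-2z * cos(w0)+1)
With w0=pi/4: X(z)=z(z - cos(pi/4))/(z^2-2z * cos(pi/4)+1)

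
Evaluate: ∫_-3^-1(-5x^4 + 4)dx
Step 1: Find antiderivative F(x)=-x^5 + 4x
Step 2: F(-1) - F(-3)=-3 - (231)=-234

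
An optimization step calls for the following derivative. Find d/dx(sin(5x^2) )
Chain rule: d/dx[sin(u)]=cos(u)·u' where u=5x^2
u'=10x

Answer: 10x·cos(5x^2)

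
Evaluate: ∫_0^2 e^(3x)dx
Antiderivative: (1/3)e^(3x)
Evaluate: (1/3)(e^6-1)

Answer: (e^6-1)/3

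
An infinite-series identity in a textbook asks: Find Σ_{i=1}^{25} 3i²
=3·n(n + 1)(2n + 1)/6=3·25·26·51/6=16575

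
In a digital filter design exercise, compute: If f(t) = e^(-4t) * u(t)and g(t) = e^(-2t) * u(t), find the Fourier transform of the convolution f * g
By the convolution theorem: F{f * g} = F(omega) * G(omega)
F(omega) = 1/(4 + j * omega), G(omega) = 1/(2 + j * omega)
F{f * g} = 1/((4 + j * omega)(2 + j * omega))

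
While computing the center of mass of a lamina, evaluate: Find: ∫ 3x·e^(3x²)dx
Let u = 3x², du = 6x dx
∫ (1/2)e^u du = e^u/2 + C

Answer: e^(3x²)/2 + C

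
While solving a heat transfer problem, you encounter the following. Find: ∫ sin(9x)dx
Using substitution u=9x: ∫ sin(u) du/9=-cos(u)/9+C

Answer: (-1/9)cos(9x)+C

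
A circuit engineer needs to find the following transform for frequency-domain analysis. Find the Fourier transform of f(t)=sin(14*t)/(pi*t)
sin(W*t)/(pi*t) = (W/pi)*sinc(W*t/pi) is the impulse response of the ideal low-pass filter with cutoff W (here W = 14).
Its Fourier transform is a rectangular function:
F(omega) = 1 for |omega| < 14, 0 otherwise

Answer: rect(omega/28) [i.e., 1 for |omega| < 14, 0 otherwise]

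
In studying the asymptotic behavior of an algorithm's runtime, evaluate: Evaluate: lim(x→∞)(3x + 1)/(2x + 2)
Divide numerator and denominator by x:
lim (3+1/x)/(2+2/x) = 3/2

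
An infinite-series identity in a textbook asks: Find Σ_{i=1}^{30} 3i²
=3·n(n + 1)(2n + 1)/6=3·30·31·61/6=28365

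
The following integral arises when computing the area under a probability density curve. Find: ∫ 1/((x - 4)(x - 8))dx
Partial fractions: 1/((x-4)(x-8)) = A/(x-4)+B/(x-8)
A = -1/4, B = 1/4
∫ [-1/4· 1/(x-4)+1/4· 1/(x-8)] dx
= (1/4)[ln|x-8| - ln|x-4|]+C

Answer: (1/4)·ln|(x-8)/(x-4)|+C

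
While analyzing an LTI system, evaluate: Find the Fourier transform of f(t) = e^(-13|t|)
Using the standard pair: F{e^(-a|t|)} = 2a/(a^2+omega^2)
With a = 13: F(omega) = 26/(169+omega^2)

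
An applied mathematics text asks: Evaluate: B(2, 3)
B(x,y) = Γ(x)Γ(y)/Γ(x+y) = (x-1)!(y-1)!/(x+y-1)!
B(2,3) = 1!·2!/4! = 1/12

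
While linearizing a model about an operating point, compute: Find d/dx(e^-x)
Chain rule: d/dx[e^u]=e^u · u' where u=-x
u'=-1

Answer: -1·e^-x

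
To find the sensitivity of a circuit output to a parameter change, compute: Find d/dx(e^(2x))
Chain rule: d/dx[e^u]=e^u · u' where u=2x
u'=2

Answer: 2·e^(2x)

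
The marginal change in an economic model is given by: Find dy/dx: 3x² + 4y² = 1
Differentiate: 6x + 8y·(dy/dx) = 0
dy/dx = -6x/(8y) = -(3/4)·(x/y)

Answer: dy/dx = -(3/4)·(x/y)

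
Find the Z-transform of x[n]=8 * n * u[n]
Z{n * u[n]}=z/(z-1)^2
By linearity: Z{8 * n * u[n]}=8z/(z-1)^2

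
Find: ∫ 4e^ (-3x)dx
Since d/dx[e^(-3x)] = -3e^(-3x), we get -4/3 e^(-3x)+C

Answer: (-4/3)e^(-3x)+C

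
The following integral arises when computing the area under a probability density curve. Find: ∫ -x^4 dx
Using power rule: ∫ -x^4 dx = -1/5 x^5+C = (-1/5)x^5+C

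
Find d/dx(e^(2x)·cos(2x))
Product rule: (fg)'=f'g+fg'
f=e^(2x), f'=2·e^(2x)
g=cos(2x), g'=-2·sin(2x)

Answer: 2·e^(2x)·cos(2x)-2·e^(2x)·sin(2x)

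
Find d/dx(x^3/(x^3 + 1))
Quotient rule: (f/g)'=(f'g - fg')/g²
f=x^3, f'=3x^2
g=x^3+1, g'=3x^2

Answer: (3x^2·(x^3+1)-3x^5)/(x^3+1)²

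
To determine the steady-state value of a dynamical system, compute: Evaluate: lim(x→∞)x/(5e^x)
Apply L'Hôpital 1 times (∞/∞ each time):
Eventually get 1!/(5e^x) → 0

Answer: 0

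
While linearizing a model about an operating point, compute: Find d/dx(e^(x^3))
Chain rule: d/dx[e^u] = e^u · u' where u = x^3
u' = 3x^2

Answer: 3x^2·e^(x^3)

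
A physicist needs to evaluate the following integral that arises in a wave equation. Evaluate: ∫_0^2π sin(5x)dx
Antiderivative: -cos(5x)/5
Evaluate at bounds: [-cos(5·2π)/5] - [-cos(5·0)/5]
= (-(1) + (1))/5 = 0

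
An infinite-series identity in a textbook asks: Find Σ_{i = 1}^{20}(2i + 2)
= 2·Σ i+2·20 = 2·210+40 = 460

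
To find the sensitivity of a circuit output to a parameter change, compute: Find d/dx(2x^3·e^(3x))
Product rule: (fg)'=f'g+fg'
f=2x^3, f'=6x^2
g=e^(3x), g'=3·e^(3x)

Answer: 6x^2·e^(3x)+6x^3·e^(3x)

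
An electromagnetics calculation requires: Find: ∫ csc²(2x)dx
Since d/dx[-cot(2x)] = 2csc²(2x), integral = -cot(2x)/2 + C

Answer: (-1/2)cot(2x) + C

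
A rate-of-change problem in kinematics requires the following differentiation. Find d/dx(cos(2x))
Chain rule: d/dx[cos(u)] = -sin(u)·u' where u = 2x
u' = 2

Answer: -2·sin(2x)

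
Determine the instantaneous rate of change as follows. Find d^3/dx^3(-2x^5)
Apply power rule 3 times:
d^1: -10x^4
d^2: -40x^3
d^3: -120x^2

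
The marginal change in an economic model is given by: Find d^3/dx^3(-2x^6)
Apply power rule 3 times:
d^1: -12x^5
d^2: -60x^4
d^3: -240x^3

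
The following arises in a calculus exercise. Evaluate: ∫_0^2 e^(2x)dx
Antiderivative: (1/2)e^(2x)
Evaluate: (1/2)(e^4-1)

Answer: (e^4-1)/2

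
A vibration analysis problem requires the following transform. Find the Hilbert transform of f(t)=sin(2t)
The Hilbert transform shifts each frequency component by -pi/2.
H{sin(wt)} = -cos(wt)
With w = 2: H{sin(2t)} = -cos(2t)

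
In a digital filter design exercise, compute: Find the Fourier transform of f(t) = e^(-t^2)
The Fourier transform of a Gaussian e^(-t^2) is sqrt(pi)*e^(-omega^2/4).
With a = 1: F(omega) = sqrt(pi)*e^(-omega^2/4)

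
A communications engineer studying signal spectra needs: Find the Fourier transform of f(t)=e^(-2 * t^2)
The Fourier transform of a Gaussian e^(-a * t^2) is sqrt(pi/a) * e^(-omega^2/(4a)).
With a = 2: F(omega) = sqrt(pi/2) * e^(-omega^2/8)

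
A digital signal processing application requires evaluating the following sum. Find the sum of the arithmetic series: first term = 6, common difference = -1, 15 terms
Last term: a_n = 6 + (15 - 1)·-1 = -8
Sum = n(a_1 + a_n)/2 = 15(6 + (-8))/2 = -15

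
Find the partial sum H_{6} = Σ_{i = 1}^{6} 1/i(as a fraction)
H_6=1 + 1/2 + 1/3 + ... + 1/6
=49/20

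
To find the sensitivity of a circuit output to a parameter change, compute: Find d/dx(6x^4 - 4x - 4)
Power rule: d/dx(ax^n)=n·a·x^(n-1)
Term by term: 24·x^3-4

Answer: 24x^3-4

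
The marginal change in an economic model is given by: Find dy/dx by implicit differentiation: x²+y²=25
Differentiate both sides: 2x+2y·(dy/dx) = 0
Solve: dy/dx = -2x/(2y) = -x/y

Answer: dy/dx = -x/y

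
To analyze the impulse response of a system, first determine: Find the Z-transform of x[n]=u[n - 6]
Using the time-shift property: Z{u[n-6]}=z^(-6)*z/(z-1)
=z^(-5)/(z-1)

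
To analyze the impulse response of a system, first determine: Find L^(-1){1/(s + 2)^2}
L^(-1){1/(s-a)^n}=t^(n-1)·e^(at)/(n-1)!
Here a=-2, n=2: t^1·e^(-2t)/1

Answer: t·e^(-2t)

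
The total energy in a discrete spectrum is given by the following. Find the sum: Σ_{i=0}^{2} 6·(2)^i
Geometric series: S=a(1 - r^n)/(1 - r)
a=6, r=2, n=3
S=6(1-8)/-1=42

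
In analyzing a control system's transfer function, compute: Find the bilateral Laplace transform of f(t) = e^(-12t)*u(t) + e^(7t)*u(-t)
For e^(-12t) * u(t): L=1/(s + 12), Re(s) > -12
For e^(7t) * u(-t): L=-1/(s-7), Re(s) < 7
Combined: F(s)=1/(s + 12) - 1/(s-7), -12 < Re(s) < 7

Answer: 1/(s + 12) - 1/(s-7), ROC: -12 < Re(s) < 7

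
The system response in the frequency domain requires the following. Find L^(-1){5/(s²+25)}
L^(-1){w/(s²+w²)} = sin(wt)
Here w = 5

Answer: sin(5t)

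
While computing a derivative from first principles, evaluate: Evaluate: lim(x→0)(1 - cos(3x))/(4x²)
Using 1-cos(u) ≈ u²/2 for small u:
(1-cos(3x)) ≈ (3x)²/2=9x²/2
So limit=9/(2·4)=9/8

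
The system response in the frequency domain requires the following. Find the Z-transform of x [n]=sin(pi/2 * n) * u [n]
Z{sin(w0*n)*u[n]}=z*sin(w0)/(z^2-2z*cos(w0)+1)
With w0=pi/2: X(z)=z*sin(pi/2)/(z^2-2z*cos(pi/2)+1)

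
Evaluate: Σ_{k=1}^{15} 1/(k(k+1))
Partial fractions: 1/(k(k+1)) = 1/k - 1/(k+1)
Telescoping sum: 1(1-1/16) = 1·15/16

Answer: 15/16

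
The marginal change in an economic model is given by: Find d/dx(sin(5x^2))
Chain rule: d/dx[sin(u)] = cos(u)·u' where u = 5x^2
u' = 10x

Answer: 10x·cos(5x^2)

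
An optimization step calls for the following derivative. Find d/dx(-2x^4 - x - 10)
Power rule: d/dx(ax^n) = n·a·x^(n-1)
Term by term: -8·x^3-1

Answer: -8x^3-1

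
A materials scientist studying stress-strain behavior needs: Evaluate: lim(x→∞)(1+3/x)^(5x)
Rewrite as [(1 + 3/x)^x]^5.
lim(1 + 3/x)^x = e^3, so limit = (e^3)^5 = e^15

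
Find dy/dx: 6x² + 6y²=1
Differentiate: 12x+12y·(dy/dx)=0
dy/dx=-12x/(12y)=-1·(x/y)

Answer: dy/dx=-1·(x/y)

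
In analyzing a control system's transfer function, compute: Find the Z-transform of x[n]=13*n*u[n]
Z{n * u[n]}=z/(z-1)^2
By linearity: Z{13 * n * u[n]}=13z/(z-1)^2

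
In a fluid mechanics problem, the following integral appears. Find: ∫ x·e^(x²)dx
Let u=x², du=2x dx
∫ (1/2)e^u du=e^u/2 + C

Answer: e^(x²)/2 + C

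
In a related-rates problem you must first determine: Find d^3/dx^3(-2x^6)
Apply power rule 3 times:
d^1: -12x^5
d^2: -60x^4
d^3: -240x^3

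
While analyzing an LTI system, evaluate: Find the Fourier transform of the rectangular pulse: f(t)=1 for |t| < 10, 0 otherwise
F(omega)=integral from -10 to 10 of e^(-j*omega*t) dt
=2*sin(10*omega)/omega=20*sinc(10*omega/pi)

Answer: 2*sin(10*omega)/omega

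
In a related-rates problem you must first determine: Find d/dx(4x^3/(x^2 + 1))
Quotient rule: (f/g)'=(f'g - fg')/g²
f=4x^3, f'=12x^2
g=x^2+1, g'=2x

Answer: (12x^2·(x^2+1)-8x^4)/(x^2+1)²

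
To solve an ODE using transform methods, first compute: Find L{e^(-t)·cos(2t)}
First shifting: L{e^(at)f(t)}=F(s-a)
L{cos(2t)}=s/(s²+4)
Shift: (s+1)/((s+1)²+4)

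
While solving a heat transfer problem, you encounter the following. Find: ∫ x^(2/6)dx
Power rule: ∫ x^(1/3) dx = x^(4/3)/(4/3) + C

Answer: (3/4)·x^(4/3) + C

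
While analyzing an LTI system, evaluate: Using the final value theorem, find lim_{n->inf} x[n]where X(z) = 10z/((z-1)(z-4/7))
Final value theorem: lim x[n]=lim_{z->1} (z-1)*X(z)
(z-1)*X(z)=10z/(z-4/7)
As z->1: 10/(1-4/7)=10/(3/7)=70/3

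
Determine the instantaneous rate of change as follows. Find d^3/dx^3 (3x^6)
Apply power rule 3 times:
d^1: 18x^5
d^2: 90x^4
d^3: 360x^3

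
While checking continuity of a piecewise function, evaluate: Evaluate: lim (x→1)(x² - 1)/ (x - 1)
Factor: (x² - 1)=(x-1)(x+1)
Cancel (x-1): lim(x→1) (x+1)=2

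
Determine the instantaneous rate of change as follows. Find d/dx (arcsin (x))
d/dx[arcsin(u)] = u'/√(1-u²), u = x, u' = 1

Answer: 1/√(1-x²)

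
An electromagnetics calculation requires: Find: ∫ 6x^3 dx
Using power rule: ∫ 6x^3 dx=6/4 x^4 + C=(3/2)x^4 + C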